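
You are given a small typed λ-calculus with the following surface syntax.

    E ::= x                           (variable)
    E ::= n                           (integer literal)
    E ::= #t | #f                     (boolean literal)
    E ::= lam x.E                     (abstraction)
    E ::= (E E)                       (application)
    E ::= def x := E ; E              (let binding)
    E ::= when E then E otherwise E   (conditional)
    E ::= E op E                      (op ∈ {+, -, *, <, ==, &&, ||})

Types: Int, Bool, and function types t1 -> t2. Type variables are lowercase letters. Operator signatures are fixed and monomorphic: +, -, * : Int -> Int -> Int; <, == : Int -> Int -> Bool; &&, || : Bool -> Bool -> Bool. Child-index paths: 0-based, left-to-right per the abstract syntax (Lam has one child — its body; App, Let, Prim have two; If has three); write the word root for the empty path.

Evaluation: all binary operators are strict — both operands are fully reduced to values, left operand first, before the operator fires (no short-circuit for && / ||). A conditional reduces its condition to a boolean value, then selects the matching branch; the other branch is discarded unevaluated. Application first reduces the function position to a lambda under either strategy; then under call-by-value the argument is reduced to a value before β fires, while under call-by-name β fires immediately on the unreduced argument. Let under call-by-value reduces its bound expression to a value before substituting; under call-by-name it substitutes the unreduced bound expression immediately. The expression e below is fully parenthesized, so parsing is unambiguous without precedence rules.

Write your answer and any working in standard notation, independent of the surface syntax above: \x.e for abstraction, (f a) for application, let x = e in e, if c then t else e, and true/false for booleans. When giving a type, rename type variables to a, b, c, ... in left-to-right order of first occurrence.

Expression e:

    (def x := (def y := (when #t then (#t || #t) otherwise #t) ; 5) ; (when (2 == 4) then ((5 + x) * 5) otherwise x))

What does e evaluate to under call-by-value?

Working:
step 0: (let x = (let y = (if true then (true || true) else true) in 5) in (if (2 == 4) then ((5 + x) * 5) else x))
step 1: [if@0.0] (let x = (let y = (true || true) in 5) in (if (2 == 4) then ((5 + x) * 5) else x))
step 2: [delta@0.0] (let x = (let y = true in 5) in (if (2 == 4) then ((5 + x) * 5) else x))
step 3: [let@0] (let x = 5 in (if (2 == 4) then ((5 + x) * 5) else x))
step 4: [let@root] (if (2 == 4) then ((5 + 5) * 5) else 5)
step 5: [delta@0] (if false then ((5 + 5) * 5) else 5)
step 6: [if@root] 5

Answer: 5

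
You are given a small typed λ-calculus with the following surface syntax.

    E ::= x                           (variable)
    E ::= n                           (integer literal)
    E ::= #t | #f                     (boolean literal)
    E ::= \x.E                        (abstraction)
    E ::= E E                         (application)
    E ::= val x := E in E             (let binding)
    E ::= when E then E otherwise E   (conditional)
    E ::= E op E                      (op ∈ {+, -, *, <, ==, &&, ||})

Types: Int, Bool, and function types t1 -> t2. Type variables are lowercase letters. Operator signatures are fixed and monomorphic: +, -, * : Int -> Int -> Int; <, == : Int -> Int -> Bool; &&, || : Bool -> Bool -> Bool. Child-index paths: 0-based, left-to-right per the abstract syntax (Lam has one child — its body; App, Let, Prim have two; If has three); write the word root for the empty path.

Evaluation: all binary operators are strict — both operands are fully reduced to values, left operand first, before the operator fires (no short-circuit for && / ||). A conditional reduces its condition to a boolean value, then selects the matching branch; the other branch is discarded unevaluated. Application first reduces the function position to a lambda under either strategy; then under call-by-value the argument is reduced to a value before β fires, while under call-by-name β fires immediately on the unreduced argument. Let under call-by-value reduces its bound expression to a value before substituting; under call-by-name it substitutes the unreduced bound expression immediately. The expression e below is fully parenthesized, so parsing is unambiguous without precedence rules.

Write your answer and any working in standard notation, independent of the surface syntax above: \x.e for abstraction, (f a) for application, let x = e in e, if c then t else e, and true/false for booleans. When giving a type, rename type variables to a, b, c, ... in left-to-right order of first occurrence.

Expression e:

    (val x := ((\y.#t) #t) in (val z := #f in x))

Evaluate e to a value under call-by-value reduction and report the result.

Trace:
step 0: (let x = ((\y.true) true) in (let z = false in x))
step 1: [beta@0] (let x = true in (let z = false in x))
step 2: [let@root] (let z = false in true)
step 3: [let@root] true

Answer: true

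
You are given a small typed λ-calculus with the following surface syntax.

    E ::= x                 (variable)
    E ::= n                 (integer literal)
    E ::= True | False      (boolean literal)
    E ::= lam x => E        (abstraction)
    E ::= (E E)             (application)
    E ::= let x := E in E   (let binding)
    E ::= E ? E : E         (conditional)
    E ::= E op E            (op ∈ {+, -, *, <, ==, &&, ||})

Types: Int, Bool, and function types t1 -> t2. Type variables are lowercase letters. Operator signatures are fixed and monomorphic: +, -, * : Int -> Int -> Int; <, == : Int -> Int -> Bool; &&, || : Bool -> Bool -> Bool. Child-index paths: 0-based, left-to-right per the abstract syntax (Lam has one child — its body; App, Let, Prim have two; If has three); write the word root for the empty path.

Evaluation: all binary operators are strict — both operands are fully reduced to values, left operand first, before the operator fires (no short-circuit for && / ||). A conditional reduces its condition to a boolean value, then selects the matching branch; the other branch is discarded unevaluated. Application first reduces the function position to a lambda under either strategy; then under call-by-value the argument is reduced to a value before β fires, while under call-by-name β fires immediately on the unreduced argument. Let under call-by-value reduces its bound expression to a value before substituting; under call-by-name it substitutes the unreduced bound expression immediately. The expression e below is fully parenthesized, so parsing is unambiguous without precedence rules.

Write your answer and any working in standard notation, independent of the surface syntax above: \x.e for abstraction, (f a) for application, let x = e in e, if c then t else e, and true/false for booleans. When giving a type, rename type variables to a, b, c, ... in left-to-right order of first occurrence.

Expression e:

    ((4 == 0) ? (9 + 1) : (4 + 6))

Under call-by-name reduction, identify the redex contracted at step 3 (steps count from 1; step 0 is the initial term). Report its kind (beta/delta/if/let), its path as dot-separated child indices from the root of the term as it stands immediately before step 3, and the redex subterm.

Trace:
step 0: (if (4 == 0) then (9 + 1) else (4 + 6))
step 1: [delta@0] (if false then (9 + 1) else (4 + 6))
step 2: [if@root] (4 + 6)
step 3: [delta@root] 10

Answer: delta at root : (4 + 6)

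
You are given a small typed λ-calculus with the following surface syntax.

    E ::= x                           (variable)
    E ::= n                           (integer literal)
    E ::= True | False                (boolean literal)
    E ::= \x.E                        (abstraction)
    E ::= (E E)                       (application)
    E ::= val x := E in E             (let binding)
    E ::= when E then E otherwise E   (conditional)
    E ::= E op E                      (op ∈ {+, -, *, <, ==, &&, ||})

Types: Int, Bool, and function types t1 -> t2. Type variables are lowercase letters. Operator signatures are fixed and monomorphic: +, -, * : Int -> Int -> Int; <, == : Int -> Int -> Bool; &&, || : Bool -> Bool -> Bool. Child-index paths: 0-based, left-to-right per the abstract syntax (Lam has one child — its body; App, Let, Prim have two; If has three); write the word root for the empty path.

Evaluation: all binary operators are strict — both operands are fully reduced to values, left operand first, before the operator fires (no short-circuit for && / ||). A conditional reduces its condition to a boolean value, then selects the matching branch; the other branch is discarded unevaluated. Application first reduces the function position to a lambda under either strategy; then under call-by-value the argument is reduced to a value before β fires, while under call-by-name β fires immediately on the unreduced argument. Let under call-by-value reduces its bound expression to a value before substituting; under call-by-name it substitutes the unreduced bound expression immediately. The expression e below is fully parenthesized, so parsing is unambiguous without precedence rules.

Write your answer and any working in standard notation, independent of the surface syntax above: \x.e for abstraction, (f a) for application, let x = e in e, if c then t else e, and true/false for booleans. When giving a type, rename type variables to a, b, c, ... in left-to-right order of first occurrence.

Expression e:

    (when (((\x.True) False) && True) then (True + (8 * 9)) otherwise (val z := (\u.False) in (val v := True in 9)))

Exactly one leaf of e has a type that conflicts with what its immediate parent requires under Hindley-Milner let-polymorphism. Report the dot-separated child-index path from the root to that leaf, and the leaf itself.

Answer: 1.0 : true

Derivation:
\x._ : a -> Bool
  unify a -> Bool ~ Bool -> b
  unify a ~ Bool
  unify Bool ~ b
_ _ : Bool
  unify Bool ~ Bool
  unify Bool ~ Bool
  unify Bool ~ Bool
  unify Bool ~ Int
  FAIL: mismatch Bool ~ Int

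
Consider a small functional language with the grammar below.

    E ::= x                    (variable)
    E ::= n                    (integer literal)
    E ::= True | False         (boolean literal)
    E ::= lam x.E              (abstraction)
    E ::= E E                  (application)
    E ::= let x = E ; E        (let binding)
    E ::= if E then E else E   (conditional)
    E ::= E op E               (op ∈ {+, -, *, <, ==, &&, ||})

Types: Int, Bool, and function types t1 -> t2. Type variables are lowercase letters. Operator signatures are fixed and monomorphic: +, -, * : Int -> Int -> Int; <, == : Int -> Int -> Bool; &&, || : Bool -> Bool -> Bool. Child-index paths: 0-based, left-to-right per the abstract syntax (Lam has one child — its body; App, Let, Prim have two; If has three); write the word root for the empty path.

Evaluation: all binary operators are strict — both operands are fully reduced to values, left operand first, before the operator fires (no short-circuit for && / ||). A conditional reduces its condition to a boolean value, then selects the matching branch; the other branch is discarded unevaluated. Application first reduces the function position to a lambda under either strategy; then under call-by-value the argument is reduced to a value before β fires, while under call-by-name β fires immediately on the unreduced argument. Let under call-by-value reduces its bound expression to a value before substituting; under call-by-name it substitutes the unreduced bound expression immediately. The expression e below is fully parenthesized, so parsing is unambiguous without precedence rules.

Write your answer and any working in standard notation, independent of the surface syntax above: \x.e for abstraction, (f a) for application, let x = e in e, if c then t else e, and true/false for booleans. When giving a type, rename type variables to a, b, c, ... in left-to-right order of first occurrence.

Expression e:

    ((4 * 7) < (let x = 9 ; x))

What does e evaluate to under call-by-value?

Trace:
step 0: ((4 * 7) < (let x = 9 in x))
step 1: [delta@0] (28 < (let x = 9 in x))
step 2: [let@1] (28 < 9)
step 3: [delta@root] false

Answer: false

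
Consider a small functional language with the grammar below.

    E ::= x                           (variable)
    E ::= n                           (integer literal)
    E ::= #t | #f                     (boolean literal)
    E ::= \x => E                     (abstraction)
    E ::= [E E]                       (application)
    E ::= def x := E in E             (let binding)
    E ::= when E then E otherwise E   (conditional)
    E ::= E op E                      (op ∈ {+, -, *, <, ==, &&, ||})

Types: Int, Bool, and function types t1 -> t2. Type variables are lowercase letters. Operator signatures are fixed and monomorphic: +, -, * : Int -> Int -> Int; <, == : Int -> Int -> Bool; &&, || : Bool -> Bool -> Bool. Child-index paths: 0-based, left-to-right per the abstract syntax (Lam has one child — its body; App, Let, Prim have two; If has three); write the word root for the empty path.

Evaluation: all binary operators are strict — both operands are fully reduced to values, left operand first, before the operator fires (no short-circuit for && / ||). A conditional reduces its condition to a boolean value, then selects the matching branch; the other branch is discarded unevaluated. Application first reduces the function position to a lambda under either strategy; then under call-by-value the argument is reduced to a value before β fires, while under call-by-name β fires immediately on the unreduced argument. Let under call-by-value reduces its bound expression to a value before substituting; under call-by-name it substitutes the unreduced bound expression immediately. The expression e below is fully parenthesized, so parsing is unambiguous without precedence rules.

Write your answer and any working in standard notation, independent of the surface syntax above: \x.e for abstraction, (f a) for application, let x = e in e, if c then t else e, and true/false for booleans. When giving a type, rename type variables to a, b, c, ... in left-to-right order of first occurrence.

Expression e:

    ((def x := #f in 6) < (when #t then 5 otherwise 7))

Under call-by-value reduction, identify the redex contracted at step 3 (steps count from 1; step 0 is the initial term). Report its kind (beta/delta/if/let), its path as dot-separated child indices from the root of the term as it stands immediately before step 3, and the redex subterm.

Answer: delta at root : (6 < 5)

Trace:
step 0: ((let x = false in 6) < (if true then 5 else 7))
step 1: [let@0] (6 < (if true then 5 else 7))
step 2: [if@1] (6 < 5)
step 3: [delta@root] false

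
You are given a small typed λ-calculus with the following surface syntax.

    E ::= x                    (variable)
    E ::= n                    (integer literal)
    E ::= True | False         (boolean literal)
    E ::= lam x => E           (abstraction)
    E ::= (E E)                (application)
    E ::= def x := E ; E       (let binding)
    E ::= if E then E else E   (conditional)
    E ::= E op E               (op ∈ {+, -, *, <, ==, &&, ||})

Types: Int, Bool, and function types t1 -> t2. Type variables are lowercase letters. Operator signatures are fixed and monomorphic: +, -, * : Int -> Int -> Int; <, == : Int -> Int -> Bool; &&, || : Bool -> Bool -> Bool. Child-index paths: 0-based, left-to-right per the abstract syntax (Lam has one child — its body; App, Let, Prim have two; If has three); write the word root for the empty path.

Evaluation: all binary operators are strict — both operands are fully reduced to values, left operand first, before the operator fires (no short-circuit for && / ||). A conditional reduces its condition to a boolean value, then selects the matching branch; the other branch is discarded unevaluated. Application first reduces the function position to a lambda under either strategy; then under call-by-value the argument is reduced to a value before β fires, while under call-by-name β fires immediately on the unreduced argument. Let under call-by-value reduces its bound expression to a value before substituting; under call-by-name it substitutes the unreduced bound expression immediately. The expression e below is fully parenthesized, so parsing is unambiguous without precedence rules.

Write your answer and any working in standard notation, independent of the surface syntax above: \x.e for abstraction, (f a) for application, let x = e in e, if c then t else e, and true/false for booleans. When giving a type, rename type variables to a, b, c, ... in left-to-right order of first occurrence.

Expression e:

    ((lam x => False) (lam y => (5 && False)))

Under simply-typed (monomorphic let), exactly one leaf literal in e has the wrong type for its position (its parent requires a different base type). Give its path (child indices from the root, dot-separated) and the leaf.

Derivation:
\x._ : a -> Bool
  unify Int ~ Bool
  FAIL: mismatch Int ~ Bool

Answer: 1.0.0 : 5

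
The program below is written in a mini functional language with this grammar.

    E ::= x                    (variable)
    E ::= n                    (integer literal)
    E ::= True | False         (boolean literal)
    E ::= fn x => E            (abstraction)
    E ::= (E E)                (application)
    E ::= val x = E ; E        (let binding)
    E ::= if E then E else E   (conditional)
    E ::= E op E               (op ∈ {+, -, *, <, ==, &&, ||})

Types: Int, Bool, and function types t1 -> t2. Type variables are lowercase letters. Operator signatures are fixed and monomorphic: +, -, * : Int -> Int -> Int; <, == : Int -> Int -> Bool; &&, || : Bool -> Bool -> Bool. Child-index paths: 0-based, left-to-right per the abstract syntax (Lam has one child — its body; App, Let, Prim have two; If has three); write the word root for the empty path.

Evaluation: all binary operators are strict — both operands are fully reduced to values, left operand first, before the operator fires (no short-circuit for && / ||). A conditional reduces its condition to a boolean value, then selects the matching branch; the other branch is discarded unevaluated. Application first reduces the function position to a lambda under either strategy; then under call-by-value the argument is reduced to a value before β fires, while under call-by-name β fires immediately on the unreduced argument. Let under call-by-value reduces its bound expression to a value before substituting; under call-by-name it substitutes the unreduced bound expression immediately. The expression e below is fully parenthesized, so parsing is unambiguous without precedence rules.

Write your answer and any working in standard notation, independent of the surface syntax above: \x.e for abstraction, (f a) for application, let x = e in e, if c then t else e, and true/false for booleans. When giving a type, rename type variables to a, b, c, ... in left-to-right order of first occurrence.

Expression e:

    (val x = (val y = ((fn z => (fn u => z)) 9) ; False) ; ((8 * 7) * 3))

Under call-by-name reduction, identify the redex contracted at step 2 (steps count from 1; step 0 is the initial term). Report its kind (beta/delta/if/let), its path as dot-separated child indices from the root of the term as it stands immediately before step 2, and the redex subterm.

Answer: delta at 0 : (8 * 7)

Working:
step 0: (let x = (let y = ((\z.(\u.z)) 9) in false) in ((8 * 7) * 3))
step 1: [let@root] ((8 * 7) * 3)
step 2: [delta@0] (56 * 3)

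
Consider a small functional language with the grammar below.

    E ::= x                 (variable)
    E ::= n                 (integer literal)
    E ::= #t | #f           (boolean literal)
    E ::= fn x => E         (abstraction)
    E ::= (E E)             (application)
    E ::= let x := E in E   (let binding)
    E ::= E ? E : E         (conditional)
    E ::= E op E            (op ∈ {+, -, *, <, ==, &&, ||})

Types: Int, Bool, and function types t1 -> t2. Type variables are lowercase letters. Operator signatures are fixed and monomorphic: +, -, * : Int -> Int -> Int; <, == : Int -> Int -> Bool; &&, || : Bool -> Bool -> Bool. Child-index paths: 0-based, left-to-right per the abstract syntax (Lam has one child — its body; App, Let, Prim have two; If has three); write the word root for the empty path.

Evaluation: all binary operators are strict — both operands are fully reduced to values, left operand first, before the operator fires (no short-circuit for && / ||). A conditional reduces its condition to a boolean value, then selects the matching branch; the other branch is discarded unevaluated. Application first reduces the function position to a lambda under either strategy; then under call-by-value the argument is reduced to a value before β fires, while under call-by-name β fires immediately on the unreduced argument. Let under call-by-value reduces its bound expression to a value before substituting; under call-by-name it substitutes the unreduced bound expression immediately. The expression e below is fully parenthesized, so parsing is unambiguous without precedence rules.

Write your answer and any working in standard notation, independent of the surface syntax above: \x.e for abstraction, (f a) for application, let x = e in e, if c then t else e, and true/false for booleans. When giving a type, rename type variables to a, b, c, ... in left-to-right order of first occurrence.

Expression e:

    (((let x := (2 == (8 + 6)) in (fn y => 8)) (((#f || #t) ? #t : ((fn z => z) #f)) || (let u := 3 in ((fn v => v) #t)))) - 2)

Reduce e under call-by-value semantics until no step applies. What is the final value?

Answer: 6

Working:
step 0: (((let x = (2 == (8 + 6)) in (\y.8)) ((if (false || true) then true else ((\z.z) false)) || (let u = 3 in ((\v.v) true)))) - 2)
step 1: [delta@0.0.0.1] (((let x = (2 == 14) in (\y.8)) ((if (false || true) then true else ((\z.z) false)) || (let u = 3 in ((\v.v) true)))) - 2)
step 2: [delta@0.0.0] (((let x = false in (\y.8)) ((if (false || true) then true else ((\z.z) false)) || (let u = 3 in ((\v.v) true)))) - 2)
step 3: [let@0.0] (((\y.8) ((if (false || true) then true else ((\z.z) false)) || (let u = 3 in ((\v.v) true)))) - 2)
step 4: [delta@0.1.0.0] (((\y.8) ((if true then true else ((\z.z) false)) || (let u = 3 in ((\v.v) true)))) - 2)
step 5: [if@0.1.0] (((\y.8) (true || (let u = 3 in ((\v.v) true)))) - 2)
step 6: [let@0.1.1] (((\y.8) (true || ((\v.v) true))) - 2)
step 7: [beta@0.1.1] (((\y.8) (true || true)) - 2)
step 8: [delta@0.1] (((\y.8) true) - 2)
step 9: [beta@0] (8 - 2)
step 10: [delta@root] 6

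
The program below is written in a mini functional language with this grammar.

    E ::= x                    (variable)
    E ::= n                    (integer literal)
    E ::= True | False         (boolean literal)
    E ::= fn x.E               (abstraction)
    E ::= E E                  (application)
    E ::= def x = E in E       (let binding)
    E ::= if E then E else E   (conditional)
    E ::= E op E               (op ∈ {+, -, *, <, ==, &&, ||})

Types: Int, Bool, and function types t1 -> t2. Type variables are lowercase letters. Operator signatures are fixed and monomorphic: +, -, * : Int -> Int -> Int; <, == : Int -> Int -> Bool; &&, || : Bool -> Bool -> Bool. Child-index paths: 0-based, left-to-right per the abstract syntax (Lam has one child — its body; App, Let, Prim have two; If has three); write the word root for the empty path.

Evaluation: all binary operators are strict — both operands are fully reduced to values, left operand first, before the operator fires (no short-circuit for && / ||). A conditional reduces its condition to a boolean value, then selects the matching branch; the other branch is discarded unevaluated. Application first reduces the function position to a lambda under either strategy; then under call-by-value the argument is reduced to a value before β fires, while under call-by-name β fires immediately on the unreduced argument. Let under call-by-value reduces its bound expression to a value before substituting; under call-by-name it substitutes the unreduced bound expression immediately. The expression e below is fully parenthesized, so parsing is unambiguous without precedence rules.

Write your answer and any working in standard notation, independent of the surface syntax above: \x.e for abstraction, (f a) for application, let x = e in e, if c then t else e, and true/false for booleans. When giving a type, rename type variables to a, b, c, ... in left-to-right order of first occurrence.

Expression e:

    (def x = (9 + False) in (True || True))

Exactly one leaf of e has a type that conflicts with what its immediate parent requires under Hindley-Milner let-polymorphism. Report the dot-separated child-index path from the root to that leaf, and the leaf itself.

Trace:
  unify Int ~ Int
  unify Bool ~ Int
  FAIL: mismatch Bool ~ Int

Answer: 0.1 : false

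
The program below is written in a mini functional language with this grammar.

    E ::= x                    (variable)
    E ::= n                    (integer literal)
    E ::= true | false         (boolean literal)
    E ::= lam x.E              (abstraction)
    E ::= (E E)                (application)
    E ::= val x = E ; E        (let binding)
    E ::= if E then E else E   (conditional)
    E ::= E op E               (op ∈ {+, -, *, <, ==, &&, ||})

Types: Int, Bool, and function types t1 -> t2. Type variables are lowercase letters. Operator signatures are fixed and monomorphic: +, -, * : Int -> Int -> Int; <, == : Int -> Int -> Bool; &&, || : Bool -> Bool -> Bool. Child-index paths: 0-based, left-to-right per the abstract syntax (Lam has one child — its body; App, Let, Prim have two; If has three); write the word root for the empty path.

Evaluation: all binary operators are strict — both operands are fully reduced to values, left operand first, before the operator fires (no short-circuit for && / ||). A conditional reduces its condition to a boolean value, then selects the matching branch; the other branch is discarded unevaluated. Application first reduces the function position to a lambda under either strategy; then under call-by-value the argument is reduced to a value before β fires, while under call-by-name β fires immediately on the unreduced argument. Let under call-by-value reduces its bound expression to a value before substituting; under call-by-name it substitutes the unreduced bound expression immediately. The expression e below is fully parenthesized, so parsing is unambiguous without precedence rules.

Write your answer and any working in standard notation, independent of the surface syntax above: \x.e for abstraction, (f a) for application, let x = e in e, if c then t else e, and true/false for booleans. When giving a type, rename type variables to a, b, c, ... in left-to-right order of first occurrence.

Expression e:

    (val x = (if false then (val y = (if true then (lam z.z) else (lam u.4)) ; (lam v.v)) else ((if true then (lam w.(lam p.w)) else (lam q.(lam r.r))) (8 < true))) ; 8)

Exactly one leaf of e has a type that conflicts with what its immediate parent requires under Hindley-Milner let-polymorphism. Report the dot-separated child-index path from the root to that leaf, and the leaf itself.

Trace:
  unify Bool ~ Bool
  unify Bool ~ Bool
z : a
\z._ : a -> a
\u._ : b -> Int
  unify a -> a ~ b -> Int
  unify a ~ b
  unify b ~ Int
let y : Int -> Int
v : c
\v._ : c -> c
  unify Bool ~ Bool
w : d
\p._ : e -> d
\w._ : d -> e -> d
r : g
\r._ : g -> g
\q._ : f -> g -> g
  unify d -> e -> d ~ f -> g -> g
  unify d ~ f
  unify e -> f ~ g -> g
  unify e ~ g
  unify f ~ g
  unify Int ~ Int
  unify Bool ~ Int
  FAIL: mismatch Bool ~ Int

Answer: 0.2.1.1 : true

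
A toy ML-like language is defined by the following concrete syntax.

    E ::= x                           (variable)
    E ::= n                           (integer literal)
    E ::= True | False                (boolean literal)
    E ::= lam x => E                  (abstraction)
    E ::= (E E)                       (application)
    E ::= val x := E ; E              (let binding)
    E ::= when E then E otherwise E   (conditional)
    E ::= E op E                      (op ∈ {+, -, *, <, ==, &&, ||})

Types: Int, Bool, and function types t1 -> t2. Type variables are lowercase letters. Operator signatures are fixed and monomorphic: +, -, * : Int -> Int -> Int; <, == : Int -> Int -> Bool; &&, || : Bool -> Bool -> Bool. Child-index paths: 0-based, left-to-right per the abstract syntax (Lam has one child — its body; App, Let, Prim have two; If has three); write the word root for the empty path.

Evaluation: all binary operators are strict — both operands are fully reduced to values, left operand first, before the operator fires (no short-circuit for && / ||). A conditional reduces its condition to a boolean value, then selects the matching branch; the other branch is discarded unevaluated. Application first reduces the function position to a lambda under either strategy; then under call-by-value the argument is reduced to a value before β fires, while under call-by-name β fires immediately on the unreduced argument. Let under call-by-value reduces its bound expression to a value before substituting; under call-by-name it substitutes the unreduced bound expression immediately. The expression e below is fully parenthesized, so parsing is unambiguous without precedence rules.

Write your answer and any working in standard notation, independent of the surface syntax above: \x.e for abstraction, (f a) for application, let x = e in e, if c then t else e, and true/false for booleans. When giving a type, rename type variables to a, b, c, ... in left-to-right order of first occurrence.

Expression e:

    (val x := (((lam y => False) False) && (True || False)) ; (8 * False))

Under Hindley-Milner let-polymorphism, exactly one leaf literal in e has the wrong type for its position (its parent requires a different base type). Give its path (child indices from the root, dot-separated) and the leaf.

Answer: 1.1 : false

Working:
\y._ : a -> Bool
  unify a -> Bool ~ Bool -> b
  unify a ~ Bool
  unify Bool ~ b
_ _ : Bool
  unify Bool ~ Bool
  unify Bool ~ Bool
  unify Bool ~ Bool
  unify Bool ~ Bool
let x : Bool
  unify Int ~ Int
  unify Bool ~ Int
  FAIL: mismatch Bool ~ Int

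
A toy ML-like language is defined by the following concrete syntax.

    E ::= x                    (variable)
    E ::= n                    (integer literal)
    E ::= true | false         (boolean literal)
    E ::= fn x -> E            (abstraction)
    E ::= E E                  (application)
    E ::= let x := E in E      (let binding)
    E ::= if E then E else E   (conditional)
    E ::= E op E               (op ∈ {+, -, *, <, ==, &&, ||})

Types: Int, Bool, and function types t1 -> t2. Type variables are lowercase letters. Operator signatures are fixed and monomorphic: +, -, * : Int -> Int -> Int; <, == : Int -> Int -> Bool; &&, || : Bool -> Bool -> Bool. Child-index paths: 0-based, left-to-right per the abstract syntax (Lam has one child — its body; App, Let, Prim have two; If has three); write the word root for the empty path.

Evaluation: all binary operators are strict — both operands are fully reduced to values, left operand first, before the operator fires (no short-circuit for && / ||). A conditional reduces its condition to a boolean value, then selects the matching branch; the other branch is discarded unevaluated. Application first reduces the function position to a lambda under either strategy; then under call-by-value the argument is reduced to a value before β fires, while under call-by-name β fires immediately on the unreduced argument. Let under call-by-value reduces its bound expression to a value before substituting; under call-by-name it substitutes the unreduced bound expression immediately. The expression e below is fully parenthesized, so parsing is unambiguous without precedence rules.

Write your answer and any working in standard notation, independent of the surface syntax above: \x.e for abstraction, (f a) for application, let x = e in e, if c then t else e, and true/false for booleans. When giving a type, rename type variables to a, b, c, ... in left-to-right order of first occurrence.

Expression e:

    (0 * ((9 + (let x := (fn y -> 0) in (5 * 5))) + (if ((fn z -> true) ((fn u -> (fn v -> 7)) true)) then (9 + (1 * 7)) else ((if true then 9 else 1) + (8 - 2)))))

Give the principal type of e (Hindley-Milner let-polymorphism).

Answer: Int

Working:
  unify Int ~ Int
  unify Int ~ Int
\y._ : a -> Int
let x : forall. a -> Int
  unify Int ~ Int
  unify Int ~ Int
  unify Int ~ Int
  unify Int ~ Int
\z._ : b -> Bool
\v._ : d -> Int
\u._ : c -> d -> Int
  unify c -> d -> Int ~ Bool -> e
  unify c ~ Bool
  unify d -> Int ~ e
_ _ : d -> Int
  unify b -> Bool ~ (d -> Int) -> f
  unify b ~ d -> Int
  unify Bool ~ f
_ _ : Bool
  unify Bool ~ Bool
  unify Int ~ Int
  unify Int ~ Int
  unify Int ~ Int
  unify Int ~ Int
  unify Bool ~ Bool
  unify Int ~ Int
  unify Int ~ Int
  unify Int ~ Int
  unify Int ~ Int
  unify Int ~ Int
  unify Int ~ Int
  unify Int ~ Int
  unify Int ~ Int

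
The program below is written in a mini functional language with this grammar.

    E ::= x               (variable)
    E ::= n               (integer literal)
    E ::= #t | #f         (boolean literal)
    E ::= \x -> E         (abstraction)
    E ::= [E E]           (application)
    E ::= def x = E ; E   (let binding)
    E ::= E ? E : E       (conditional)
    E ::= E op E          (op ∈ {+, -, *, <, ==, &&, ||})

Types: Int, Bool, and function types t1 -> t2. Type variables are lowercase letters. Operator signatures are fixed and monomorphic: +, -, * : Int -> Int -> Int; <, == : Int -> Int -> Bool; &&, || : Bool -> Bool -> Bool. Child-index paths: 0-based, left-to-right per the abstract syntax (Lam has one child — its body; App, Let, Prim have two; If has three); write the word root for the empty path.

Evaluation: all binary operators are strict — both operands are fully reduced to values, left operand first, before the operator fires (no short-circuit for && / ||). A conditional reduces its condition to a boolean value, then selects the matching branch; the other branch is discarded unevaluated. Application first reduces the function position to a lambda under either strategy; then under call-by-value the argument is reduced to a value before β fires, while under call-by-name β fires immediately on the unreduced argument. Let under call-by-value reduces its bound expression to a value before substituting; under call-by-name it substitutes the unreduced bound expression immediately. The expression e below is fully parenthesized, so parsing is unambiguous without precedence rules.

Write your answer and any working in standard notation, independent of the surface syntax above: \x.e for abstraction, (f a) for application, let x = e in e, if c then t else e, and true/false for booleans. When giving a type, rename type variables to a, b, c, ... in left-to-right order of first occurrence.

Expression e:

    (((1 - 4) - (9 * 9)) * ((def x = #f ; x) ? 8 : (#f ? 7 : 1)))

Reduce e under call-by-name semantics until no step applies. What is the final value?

Trace:
step 0: (((1 - 4) - (9 * 9)) * (if (let x = false in x) then 8 else (if false then 7 else 1)))
step 1: [delta@0.0] ((-3 - (9 * 9)) * (if (let x = false in x) then 8 else (if false then 7 else 1)))
step 2: [delta@0.1] ((-3 - 81) * (if (let x = false in x) then 8 else (if false then 7 else 1)))
step 3: [delta@0] (-84 * (if (let x = false in x) then 8 else (if false then 7 else 1)))
step 4: [let@1.0] (-84 * (if false then 8 else (if false then 7 else 1)))
step 5: [if@1] (-84 * (if false then 7 else 1))
step 6: [if@1] (-84 * 1)
step 7: [delta@root] -84

Answer: -84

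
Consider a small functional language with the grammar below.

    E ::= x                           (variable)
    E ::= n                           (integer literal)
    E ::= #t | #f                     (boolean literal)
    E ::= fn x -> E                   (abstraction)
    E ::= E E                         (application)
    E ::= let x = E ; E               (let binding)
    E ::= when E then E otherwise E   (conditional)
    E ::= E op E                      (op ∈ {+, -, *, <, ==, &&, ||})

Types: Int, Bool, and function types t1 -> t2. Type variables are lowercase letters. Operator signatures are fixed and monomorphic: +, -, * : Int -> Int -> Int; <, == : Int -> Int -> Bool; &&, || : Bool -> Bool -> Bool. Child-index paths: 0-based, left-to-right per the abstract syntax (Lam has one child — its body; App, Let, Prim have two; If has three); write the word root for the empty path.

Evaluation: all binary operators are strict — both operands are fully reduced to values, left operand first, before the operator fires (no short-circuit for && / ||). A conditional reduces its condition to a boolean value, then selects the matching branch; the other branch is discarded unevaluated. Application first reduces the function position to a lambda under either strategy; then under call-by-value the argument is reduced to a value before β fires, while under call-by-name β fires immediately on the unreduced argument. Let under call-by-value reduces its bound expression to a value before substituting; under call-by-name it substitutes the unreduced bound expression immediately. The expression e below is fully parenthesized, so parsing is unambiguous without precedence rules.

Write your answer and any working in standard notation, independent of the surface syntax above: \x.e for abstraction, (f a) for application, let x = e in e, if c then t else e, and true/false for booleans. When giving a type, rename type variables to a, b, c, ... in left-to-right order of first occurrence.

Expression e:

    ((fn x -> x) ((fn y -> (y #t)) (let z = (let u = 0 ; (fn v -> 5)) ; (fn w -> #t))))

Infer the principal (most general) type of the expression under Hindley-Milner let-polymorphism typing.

Answer: Bool

Working:
x : a
\x._ : a -> a
y : b
  unify b ~ Bool -> c
_ _ : c
\y._ : (Bool -> c) -> c
let u : Int
\v._ : d -> Int
let z : forall. d -> Int
\w._ : e -> Bool
  unify (Bool -> c) -> c ~ (e -> Bool) -> f
  unify Bool -> c ~ e -> Bool
  unify Bool ~ e
  unify c ~ Bool
  unify Bool ~ f
_ _ : Bool
  unify a -> a ~ Bool -> g
  unify a ~ Bool
  unify Bool ~ g
_ _ : Bool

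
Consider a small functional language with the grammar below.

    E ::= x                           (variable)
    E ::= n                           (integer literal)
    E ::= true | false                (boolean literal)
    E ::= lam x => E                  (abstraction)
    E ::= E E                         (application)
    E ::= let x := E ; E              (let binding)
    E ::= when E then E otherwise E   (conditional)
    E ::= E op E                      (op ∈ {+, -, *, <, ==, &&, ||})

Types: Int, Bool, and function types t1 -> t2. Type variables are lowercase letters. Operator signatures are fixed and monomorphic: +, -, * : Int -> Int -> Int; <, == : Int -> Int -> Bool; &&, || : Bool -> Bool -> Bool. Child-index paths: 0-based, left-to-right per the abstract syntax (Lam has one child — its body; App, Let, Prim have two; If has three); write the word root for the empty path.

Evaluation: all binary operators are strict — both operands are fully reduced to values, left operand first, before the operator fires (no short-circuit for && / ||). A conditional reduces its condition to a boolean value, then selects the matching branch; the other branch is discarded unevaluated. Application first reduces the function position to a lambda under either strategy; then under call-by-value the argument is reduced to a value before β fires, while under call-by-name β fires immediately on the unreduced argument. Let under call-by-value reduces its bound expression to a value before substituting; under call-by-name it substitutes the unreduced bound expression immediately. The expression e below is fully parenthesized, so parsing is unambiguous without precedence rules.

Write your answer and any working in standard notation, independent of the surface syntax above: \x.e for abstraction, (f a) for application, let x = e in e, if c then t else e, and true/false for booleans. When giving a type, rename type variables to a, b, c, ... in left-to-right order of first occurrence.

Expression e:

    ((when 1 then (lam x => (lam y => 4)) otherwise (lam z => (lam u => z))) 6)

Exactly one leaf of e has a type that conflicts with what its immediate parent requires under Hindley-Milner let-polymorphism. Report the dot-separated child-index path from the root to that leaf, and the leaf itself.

Working:
  unify Int ~ Bool
  FAIL: mismatch Int ~ Bool

Answer: 0.0 : 1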